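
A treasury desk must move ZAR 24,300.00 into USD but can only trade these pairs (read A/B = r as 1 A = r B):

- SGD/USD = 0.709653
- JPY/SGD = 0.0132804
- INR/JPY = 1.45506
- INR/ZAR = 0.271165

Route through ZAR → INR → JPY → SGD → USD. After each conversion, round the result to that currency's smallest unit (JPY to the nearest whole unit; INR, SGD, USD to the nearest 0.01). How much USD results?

ZAR 24,300.00 ÷ 0.271165 = INR 89,613.34
INR 89,613.34 × 1.45506 = JPY 130,393
JPY 130,393 × 0.0132804 = SGD 1,731.67
SGD 1,731.67 × 0.709653 = USD 1,228.88

USD 1,228.88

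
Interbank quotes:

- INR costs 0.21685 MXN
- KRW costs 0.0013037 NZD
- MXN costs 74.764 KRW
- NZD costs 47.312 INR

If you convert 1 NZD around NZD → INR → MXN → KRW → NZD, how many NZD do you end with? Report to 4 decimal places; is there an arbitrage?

Around NZD → INR → MXN → KRW → NZD: 1 × 47.312 × 0.21685 × 74.764 × 0.0013037 = 1.000002
Product ≈ 1 (deviation 0.000%, within rounding noise).

1.0000 (no arbitrage)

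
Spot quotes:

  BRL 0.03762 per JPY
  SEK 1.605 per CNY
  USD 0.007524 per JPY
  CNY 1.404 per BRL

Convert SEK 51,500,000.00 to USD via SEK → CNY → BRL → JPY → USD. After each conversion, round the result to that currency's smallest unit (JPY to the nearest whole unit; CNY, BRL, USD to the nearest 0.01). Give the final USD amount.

SEK 51,500,000.00 ÷ 1.605 = CNY 32,087,227.41
CNY 32,087,227.41 ÷ 1.404 = BRL 22,854,150.58
BRL 22,854,150.58 ÷ 0.03762 = JPY 607,500,015
JPY 607,500,015 × 0.007524 = USD 4,570,830.11

USD 4,570,830.11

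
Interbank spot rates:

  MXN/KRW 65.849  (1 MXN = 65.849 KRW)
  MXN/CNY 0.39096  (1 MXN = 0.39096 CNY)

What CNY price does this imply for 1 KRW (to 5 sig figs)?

KRW/CNY = 0.0059372

1 KRW ÷ 65.849 = 0.0151863 MXN
0.0151863 MXN × 0.39096 = 0.00593722 CNY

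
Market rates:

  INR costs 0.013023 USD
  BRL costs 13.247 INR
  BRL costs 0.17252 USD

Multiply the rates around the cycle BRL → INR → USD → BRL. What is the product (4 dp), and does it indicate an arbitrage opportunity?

Around BRL → INR → USD → BRL: 1 × 13.247 × 0.013023 ÷ 0.17252 = 0.999975
Product ≈ 1 (deviation 0.003%, within rounding noise).

1.0000 (no arbitrage)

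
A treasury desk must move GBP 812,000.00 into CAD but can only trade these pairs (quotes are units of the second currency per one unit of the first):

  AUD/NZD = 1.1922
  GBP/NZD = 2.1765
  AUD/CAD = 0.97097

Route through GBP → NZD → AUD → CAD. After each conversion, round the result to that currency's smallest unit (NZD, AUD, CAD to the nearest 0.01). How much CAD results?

GBP 812,000.00 × 2.1765 = NZD 1,767,318.00
NZD 1,767,318.00 ÷ 1.1922 = AUD 1,482,400.60
AUD 1,482,400.60 × 0.97097 = CAD 1,439,366.51

CAD 1,439,366.51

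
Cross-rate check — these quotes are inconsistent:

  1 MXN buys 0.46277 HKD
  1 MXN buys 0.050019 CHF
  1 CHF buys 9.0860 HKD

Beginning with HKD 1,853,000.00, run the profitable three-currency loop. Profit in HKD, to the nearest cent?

Profitable loop is HKD → CHF → MXN → HKD:
HKD 1,853,000.00 ÷ 9.0860 = CHF 203,940.13
CHF 203,940.13 ÷ 0.050019 = MXN 4,077,253.20
MXN 4,077,253.20 × 0.46277 = HKD 1,886,830.46
Profit = HKD 1,886,830.46 − HKD 1,853,000.00

Profit: HKD 33,830.46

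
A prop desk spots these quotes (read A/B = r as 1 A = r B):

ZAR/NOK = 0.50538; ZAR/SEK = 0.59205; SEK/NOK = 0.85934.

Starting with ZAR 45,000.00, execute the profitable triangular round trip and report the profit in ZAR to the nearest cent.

Profit: ZAR 302.05

Profitable loop is ZAR → SEK → NOK → ZAR:
ZAR 45,000.00 × 0.59205 = SEK 26,642.25
SEK 26,642.25 × 0.85934 = NOK 22,894.75
NOK 22,894.75 ÷ 0.50538 = ZAR 45,302.05
Profit = ZAR 45,302.05 − ZAR 45,000.00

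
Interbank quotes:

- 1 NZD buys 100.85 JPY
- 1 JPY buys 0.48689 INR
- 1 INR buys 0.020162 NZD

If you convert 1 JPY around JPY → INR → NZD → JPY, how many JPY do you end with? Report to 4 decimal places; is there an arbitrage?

Around JPY → INR → NZD → JPY: 1 × 0.48689 × 0.020162 × 100.85 = 0.990012
Product < 1; profitable direction is JPY → NZD → INR → JPY.

0.9900 (arbitrage exists)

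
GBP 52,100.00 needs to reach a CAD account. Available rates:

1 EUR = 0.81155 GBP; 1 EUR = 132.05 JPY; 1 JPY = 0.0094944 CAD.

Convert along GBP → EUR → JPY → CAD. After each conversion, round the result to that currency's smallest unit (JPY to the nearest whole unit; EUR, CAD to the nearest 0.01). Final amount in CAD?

CAD 80,487.48

GBP 52,100.00 ÷ 0.81155 = EUR 64,198.14
EUR 64,198.14 × 132.05 = JPY 8,477,364
JPY 8,477,364 × 0.0094944 = CAD 80,487.48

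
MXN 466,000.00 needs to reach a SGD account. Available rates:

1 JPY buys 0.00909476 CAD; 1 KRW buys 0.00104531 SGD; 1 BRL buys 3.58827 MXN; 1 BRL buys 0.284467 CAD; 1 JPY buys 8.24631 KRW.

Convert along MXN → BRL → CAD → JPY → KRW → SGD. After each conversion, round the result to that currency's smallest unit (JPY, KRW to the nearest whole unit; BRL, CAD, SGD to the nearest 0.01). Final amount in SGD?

MXN 466,000.00 ÷ 3.58827 = BRL 129,867.60
BRL 129,867.60 × 0.284467 = CAD 36,943.05
CAD 36,943.05 ÷ 0.00909476 = JPY 4,062,015
JPY 4,062,015 × 8.24631 = KRW 33,496,635
KRW 33,496,635 × 0.00104531 = SGD 35,014.37

SGD 35,014.37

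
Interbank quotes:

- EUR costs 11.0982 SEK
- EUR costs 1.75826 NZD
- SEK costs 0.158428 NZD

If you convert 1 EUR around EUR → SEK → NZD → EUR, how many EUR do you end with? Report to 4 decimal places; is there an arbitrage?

1.0000 (no arbitrage)

Around EUR → SEK → NZD → EUR: 1 × 11.0982 × 0.158428 ÷ 1.75826 = 1.000003
Product ≈ 1 (deviation 0.000%, within rounding noise).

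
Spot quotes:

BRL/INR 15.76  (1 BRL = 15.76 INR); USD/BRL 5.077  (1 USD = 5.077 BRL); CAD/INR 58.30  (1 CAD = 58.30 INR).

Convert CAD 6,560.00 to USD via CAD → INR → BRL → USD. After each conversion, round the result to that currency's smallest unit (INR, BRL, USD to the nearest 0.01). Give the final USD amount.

CAD 6,560.00 × 58.30 = INR 382,448.00
INR 382,448.00 ÷ 15.76 = BRL 24,267.01
BRL 24,267.01 ÷ 5.077 = USD 4,779.79

USD 4,779.79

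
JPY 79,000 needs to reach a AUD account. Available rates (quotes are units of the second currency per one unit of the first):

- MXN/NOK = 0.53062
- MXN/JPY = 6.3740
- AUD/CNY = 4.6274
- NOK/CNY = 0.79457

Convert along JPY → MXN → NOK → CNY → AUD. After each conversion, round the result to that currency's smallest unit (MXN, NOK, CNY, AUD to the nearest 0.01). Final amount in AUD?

JPY 79,000 ÷ 6.3740 = MXN 12,394.10
MXN 12,394.10 × 0.53062 = NOK 6,576.56
NOK 6,576.56 × 0.79457 = CNY 5,225.54
CNY 5,225.54 ÷ 4.6274 = AUD 1,129.26

AUD 1,129.26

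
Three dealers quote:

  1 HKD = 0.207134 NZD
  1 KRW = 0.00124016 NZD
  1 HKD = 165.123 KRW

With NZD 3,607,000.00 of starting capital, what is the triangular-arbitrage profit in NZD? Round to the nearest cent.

Profit: NZD 41,482.31

Profitable loop is NZD → KRW → HKD → NZD:
NZD 3,607,000.00 ÷ 0.00124016 = KRW 2,908,495,678
KRW 2,908,495,678 ÷ 165.123 = HKD 17,614,116.01
HKD 17,614,116.01 × 0.207134 = NZD 3,648,482.31
Profit = NZD 3,648,482.31 − NZD 3,607,000.00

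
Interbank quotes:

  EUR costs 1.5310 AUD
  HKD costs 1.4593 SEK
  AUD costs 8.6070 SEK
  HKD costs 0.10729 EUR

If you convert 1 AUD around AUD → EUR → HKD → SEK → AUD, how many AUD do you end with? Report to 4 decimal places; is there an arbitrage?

Around AUD → EUR → HKD → SEK → AUD: 1 ÷ 1.5310 ÷ 0.10729 × 1.4593 ÷ 8.6070 = 1.032187
Product > 1; profitable direction is AUD → EUR → HKD → SEK → AUD.

1.0322 (arbitrage exists)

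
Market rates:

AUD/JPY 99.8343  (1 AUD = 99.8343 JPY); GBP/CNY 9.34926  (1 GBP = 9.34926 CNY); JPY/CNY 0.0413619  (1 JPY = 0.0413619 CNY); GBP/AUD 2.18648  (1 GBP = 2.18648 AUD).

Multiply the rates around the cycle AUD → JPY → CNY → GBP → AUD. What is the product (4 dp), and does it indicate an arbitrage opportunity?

Around AUD → JPY → CNY → GBP → AUD: 1 × 99.8343 × 0.0413619 ÷ 9.34926 × 2.18648 = 0.965714
Product < 1; profitable direction is AUD → GBP → CNY → JPY → AUD.

0.9657 (arbitrage exists)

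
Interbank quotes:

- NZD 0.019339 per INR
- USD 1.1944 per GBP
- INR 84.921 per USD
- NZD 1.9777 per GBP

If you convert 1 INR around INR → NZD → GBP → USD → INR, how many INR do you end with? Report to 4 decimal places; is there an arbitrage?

0.9918 (arbitrage exists)

Around INR → NZD → GBP → USD → INR: 1 × 0.019339 ÷ 1.9777 × 1.1944 × 84.921 = 0.991833
Product < 1; profitable direction is INR → USD → GBP → NZD → INR.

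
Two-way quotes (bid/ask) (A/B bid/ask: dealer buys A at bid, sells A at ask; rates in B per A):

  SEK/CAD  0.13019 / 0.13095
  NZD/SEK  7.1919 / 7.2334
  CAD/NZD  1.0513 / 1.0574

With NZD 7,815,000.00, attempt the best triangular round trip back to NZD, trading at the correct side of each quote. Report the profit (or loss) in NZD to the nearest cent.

Best loop NZD → CAD → SEK → NZD:
NZD 7,815,000.00 ÷ 1.0574 (buy CAD at ask) = CAD 7,390,769.81
CAD 7,390,769.81 ÷ 0.13095 (buy SEK at ask) = SEK 56,439,632.02
SEK 56,439,632.02 ÷ 7.2334 (buy NZD at ask) = NZD 7,802,642.19

Net result: NZD -12,357.81 (no profitable arbitrage after spreads)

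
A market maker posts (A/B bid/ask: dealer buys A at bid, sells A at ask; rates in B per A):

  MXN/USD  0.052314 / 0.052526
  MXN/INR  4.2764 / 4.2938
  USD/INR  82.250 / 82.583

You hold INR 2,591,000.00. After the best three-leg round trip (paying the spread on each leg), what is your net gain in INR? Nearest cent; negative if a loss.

Net profit: INR 5,446.84

Best loop INR → MXN → USD → INR:
INR 2,591,000.00 ÷ 4.2938 (buy MXN at ask) = MXN 603,428.20
MXN 603,428.20 × 0.052314 (sell MXN at bid) = USD 31,567.74
USD 31,567.74 × 82.250 (sell USD at bid) = INR 2,596,446.84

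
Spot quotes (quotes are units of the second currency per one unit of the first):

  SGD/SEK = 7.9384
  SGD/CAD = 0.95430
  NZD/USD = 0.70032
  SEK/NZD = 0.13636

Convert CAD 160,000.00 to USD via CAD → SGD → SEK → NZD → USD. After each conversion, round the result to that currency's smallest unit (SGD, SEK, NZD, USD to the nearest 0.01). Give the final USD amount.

USD 127,101.76

CAD 160,000.00 ÷ 0.95430 = SGD 167,662.16
SGD 167,662.16 × 7.9384 = SEK 1,330,969.29
SEK 1,330,969.29 × 0.13636 = NZD 181,490.97
NZD 181,490.97 × 0.70032 = USD 127,101.76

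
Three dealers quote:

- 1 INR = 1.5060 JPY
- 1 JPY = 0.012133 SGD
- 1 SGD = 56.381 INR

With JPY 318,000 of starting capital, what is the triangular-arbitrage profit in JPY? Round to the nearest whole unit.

Profit: JPY 9,607

Profitable loop is JPY → SGD → INR → JPY:
JPY 318,000 × 0.012133 = SGD 3,858.29
SGD 3,858.29 × 56.381 = INR 217,534.47
INR 217,534.47 × 1.5060 = JPY 327,607
Profit = JPY 327,607 − JPY 318,000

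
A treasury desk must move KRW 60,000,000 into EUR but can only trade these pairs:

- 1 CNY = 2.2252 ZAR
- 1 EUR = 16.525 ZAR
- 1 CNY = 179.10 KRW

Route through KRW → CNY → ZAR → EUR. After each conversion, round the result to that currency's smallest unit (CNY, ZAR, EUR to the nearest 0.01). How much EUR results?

EUR 45,111.08

KRW 60,000,000 ÷ 179.10 = CNY 335,008.38
CNY 335,008.38 × 2.2252 = ZAR 745,460.65
ZAR 745,460.65 ÷ 16.525 = EUR 45,111.08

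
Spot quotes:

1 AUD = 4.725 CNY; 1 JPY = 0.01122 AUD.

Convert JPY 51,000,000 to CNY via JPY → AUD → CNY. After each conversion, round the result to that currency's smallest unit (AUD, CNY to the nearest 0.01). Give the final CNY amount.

CNY 2,703,739.50

JPY 51,000,000 × 0.01122 = AUD 572,220.00
AUD 572,220.00 × 4.725 = CNY 2,703,739.50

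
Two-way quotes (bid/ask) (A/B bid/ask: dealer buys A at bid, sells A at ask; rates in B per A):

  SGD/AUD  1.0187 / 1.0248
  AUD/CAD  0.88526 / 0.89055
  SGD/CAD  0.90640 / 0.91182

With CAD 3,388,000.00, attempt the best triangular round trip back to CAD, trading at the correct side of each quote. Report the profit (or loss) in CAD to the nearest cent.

Best loop CAD → AUD → SGD → CAD:
CAD 3,388,000.00 ÷ 0.89055 (buy AUD at ask) = AUD 3,804,390.55
AUD 3,804,390.55 ÷ 1.0248 (buy SGD at ask) = SGD 3,712,324.89
SGD 3,712,324.89 × 0.90640 (sell SGD at bid) = CAD 3,364,851.28

Net result: CAD -23,148.72 (no profitable arbitrage after spreads)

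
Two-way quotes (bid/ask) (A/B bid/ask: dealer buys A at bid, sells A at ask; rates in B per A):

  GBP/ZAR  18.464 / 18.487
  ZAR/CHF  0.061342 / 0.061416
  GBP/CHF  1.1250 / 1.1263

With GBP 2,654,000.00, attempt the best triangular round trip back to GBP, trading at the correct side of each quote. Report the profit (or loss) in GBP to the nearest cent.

Net profit: GBP 14,889.28

Best loop GBP → ZAR → CHF → GBP:
GBP 2,654,000.00 × 18.464 (sell GBP at bid) = ZAR 49,003,456.00
ZAR 49,003,456.00 × 0.061342 (sell ZAR at bid) = CHF 3,005,970.00
CHF 3,005,970.00 ÷ 1.1263 (buy GBP at ask) = GBP 2,668,889.28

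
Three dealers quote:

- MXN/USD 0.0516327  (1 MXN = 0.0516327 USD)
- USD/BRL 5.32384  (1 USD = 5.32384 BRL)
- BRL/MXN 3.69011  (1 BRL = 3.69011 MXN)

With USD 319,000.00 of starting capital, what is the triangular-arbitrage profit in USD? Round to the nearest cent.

Profitable loop is USD → BRL → MXN → USD:
USD 319,000.00 × 5.32384 = BRL 1,698,304.96
BRL 1,698,304.96 × 3.69011 = MXN 6,266,932.12
MXN 6,266,932.12 × 0.0516327 = USD 323,578.63
Profit = USD 323,578.63 − USD 319,000.00

Profit: USD 4,578.63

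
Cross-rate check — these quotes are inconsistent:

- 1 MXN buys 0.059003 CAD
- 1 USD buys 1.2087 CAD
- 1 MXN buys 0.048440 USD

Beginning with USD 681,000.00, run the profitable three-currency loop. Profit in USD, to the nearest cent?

Profitable loop is USD → MXN → CAD → USD:
USD 681,000.00 ÷ 0.048440 = MXN 14,058,629.23
MXN 14,058,629.23 × 0.059003 = CAD 829,501.30
CAD 829,501.30 ÷ 1.2087 = USD 686,275.59
Profit = USD 686,275.59 − USD 681,000.00

Profit: USD 5,275.59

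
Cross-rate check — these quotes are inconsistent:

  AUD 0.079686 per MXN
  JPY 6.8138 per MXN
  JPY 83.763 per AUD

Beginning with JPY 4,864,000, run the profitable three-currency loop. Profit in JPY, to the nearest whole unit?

Profitable loop is JPY → AUD → MXN → JPY:
JPY 4,864,000 ÷ 83.763 = AUD 58,068.60
AUD 58,068.60 ÷ 0.079686 = MXN 728,717.70
MXN 728,717.70 × 6.8138 = JPY 4,965,337
Profit = JPY 4,965,337 − JPY 4,864,000

Profit: JPY 101,337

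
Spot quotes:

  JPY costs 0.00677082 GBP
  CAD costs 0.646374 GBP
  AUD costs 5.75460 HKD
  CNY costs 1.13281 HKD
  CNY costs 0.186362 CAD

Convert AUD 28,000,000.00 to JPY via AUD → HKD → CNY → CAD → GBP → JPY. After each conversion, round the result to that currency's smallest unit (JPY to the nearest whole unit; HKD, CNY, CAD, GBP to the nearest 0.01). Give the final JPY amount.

AUD 28,000,000.00 × 5.75460 = HKD 161,128,800.00
HKD 161,128,800.00 ÷ 1.13281 = CNY 142,238,151.15
CNY 142,238,151.15 × 0.186362 = CAD 26,507,786.32
CAD 26,507,786.32 × 0.646374 = GBP 17,133,943.87
GBP 17,133,943.87 ÷ 0.00677082 = JPY 2,530,556,693

JPY 2,530,556,693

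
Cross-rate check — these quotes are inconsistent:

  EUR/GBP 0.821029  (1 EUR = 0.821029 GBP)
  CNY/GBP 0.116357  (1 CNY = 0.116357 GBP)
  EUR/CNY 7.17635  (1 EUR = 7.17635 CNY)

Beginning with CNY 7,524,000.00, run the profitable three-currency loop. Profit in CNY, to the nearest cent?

Profitable loop is CNY → GBP → EUR → CNY:
CNY 7,524,000.00 × 0.116357 = GBP 875,470.07
GBP 875,470.07 ÷ 0.821029 = EUR 1,066,308.34
EUR 1,066,308.34 × 7.17635 = CNY 7,652,201.84
Profit = CNY 7,652,201.84 − CNY 7,524,000.00

Profit: CNY 128,201.84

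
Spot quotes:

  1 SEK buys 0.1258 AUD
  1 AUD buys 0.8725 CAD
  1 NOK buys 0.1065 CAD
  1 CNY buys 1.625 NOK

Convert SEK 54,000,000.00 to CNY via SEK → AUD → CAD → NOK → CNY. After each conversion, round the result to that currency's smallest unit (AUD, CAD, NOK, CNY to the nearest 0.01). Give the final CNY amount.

SEK 54,000,000.00 × 0.1258 = AUD 6,793,200.00
AUD 6,793,200.00 × 0.8725 = CAD 5,927,067.00
CAD 5,927,067.00 ÷ 0.1065 = NOK 55,653,211.27
NOK 55,653,211.27 ÷ 1.625 = CNY 34,248,130.01

CNY 34,248,130.01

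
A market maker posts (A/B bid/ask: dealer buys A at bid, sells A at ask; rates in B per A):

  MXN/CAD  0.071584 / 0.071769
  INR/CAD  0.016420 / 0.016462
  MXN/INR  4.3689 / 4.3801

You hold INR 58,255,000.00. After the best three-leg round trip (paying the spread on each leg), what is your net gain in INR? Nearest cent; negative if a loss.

Net result: INR -25,700.09 (no profitable arbitrage after spreads)

Best loop INR → CAD → MXN → INR:
INR 58,255,000.00 × 0.016420 (sell INR at bid) = CAD 956,547.10
CAD 956,547.10 ÷ 0.071769 (buy MXN at ask) = MXN 13,328,137.50
MXN 13,328,137.50 × 4.3689 (sell MXN at bid) = INR 58,229,299.91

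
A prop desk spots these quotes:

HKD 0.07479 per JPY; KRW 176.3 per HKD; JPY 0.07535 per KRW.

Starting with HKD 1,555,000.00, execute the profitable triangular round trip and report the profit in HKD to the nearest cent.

Profit: HKD 10,133.15

Profitable loop is HKD → JPY → KRW → HKD:
HKD 1,555,000.00 ÷ 0.07479 = JPY 20,791,550
JPY 20,791,550 ÷ 0.07535 = KRW 275,932,975
KRW 275,932,975 ÷ 176.3 = HKD 1,565,133.15
Profit = HKD 1,565,133.15 − HKD 1,555,000.00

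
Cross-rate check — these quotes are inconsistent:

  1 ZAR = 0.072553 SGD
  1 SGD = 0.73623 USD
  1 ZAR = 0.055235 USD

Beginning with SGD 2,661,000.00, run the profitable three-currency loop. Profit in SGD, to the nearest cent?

Profit: SGD 90,631.98

Profitable loop is SGD → ZAR → USD → SGD:
SGD 2,661,000.00 ÷ 0.072553 = ZAR 36,676,636.39
ZAR 36,676,636.39 × 0.055235 = USD 2,025,834.01
USD 2,025,834.01 ÷ 0.73623 = SGD 2,751,631.98
Profit = SGD 2,751,631.98 − SGD 2,661,000.00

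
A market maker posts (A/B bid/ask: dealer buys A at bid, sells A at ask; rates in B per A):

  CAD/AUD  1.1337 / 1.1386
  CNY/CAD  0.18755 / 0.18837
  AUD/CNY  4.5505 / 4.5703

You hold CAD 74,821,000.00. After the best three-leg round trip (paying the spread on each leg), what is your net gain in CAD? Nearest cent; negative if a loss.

Net profit: CAD 1,509,108.99

Best loop CAD → CNY → AUD → CAD:
CAD 74,821,000.00 ÷ 0.18837 (buy CNY at ask) = CNY 397,202,314.59
CNY 397,202,314.59 ÷ 4.5703 (buy AUD at ask) = AUD 86,909,462.09
AUD 86,909,462.09 ÷ 1.1386 (buy CAD at ask) = CAD 76,330,108.99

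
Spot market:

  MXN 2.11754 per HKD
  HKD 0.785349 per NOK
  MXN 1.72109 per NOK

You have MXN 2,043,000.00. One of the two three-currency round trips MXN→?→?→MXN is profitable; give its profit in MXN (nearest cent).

Profitable loop is MXN → HKD → NOK → MXN:
MXN 2,043,000.00 ÷ 2.11754 = HKD 964,798.78
HKD 964,798.78 ÷ 0.785349 = NOK 1,228,496.85
NOK 1,228,496.85 × 1.72109 = MXN 2,114,353.65
Profit = MXN 2,114,353.65 − MXN 2,043,000.00

Profit: MXN 71,353.65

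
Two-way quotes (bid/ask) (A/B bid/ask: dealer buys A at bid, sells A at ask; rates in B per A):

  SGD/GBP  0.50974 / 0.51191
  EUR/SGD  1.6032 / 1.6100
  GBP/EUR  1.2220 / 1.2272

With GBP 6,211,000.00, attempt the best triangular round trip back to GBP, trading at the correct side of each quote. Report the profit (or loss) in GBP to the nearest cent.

Best loop GBP → EUR → SGD → GBP:
GBP 6,211,000.00 × 1.2220 (sell GBP at bid) = EUR 7,589,842.00
EUR 7,589,842.00 × 1.6032 (sell EUR at bid) = SGD 12,168,034.69
SGD 12,168,034.69 × 0.50974 (sell SGD at bid) = GBP 6,202,534.01

Net result: GBP -8,465.99 (no profitable arbitrage after spreads)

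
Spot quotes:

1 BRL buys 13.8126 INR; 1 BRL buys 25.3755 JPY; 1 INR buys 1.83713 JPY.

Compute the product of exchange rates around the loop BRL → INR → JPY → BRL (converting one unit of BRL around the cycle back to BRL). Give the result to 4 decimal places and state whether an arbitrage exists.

1.0000 (no arbitrage)

Around BRL → INR → JPY → BRL: 1 × 13.8126 × 1.83713 ÷ 25.3755 = 1.000002
Product ≈ 1 (deviation 0.000%, within rounding noise).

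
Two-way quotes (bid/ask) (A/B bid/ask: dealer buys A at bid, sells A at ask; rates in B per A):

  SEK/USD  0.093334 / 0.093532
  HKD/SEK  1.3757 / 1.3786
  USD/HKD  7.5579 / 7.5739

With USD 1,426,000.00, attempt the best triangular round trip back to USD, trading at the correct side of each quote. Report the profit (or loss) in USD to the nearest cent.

Net profit: USD 34,163.42

Best loop USD → SEK → HKD → USD:
USD 1,426,000.00 ÷ 0.093532 (buy SEK at ask) = SEK 15,246,118.98
SEK 15,246,118.98 ÷ 1.3786 (buy HKD at ask) = HKD 11,059,131.71
HKD 11,059,131.71 ÷ 7.5739 (buy USD at ask) = USD 1,460,163.42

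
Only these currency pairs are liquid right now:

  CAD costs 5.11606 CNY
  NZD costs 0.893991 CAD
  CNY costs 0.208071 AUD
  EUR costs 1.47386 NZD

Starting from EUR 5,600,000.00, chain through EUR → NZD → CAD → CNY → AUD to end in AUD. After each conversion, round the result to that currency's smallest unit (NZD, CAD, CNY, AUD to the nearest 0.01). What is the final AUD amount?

AUD 7,854,609.34

EUR 5,600,000.00 × 1.47386 = NZD 8,253,616.00
NZD 8,253,616.00 × 0.893991 = CAD 7,378,658.42
CAD 7,378,658.42 × 5.11606 = CNY 37,749,659.20
CNY 37,749,659.20 × 0.208071 = AUD 7,854,609.34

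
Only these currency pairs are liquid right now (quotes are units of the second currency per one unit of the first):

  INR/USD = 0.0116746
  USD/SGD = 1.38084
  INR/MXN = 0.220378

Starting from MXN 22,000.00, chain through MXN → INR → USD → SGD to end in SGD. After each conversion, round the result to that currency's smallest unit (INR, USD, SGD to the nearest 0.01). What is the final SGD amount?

MXN 22,000.00 ÷ 0.220378 = INR 99,828.48
INR 99,828.48 × 0.0116746 = USD 1,165.46
USD 1,165.46 × 1.38084 = SGD 1,609.31

SGD 1,609.31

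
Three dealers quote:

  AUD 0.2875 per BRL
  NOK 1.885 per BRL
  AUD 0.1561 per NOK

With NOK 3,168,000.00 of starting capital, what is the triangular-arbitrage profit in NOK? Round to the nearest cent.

Profit: NOK 74,362.60

Profitable loop is NOK → AUD → BRL → NOK:
NOK 3,168,000.00 × 0.1561 = AUD 494,524.80
AUD 494,524.80 ÷ 0.2875 = BRL 1,720,086.26
BRL 1,720,086.26 × 1.885 = NOK 3,242,362.60
Profit = NOK 3,242,362.60 − NOK 3,168,000.00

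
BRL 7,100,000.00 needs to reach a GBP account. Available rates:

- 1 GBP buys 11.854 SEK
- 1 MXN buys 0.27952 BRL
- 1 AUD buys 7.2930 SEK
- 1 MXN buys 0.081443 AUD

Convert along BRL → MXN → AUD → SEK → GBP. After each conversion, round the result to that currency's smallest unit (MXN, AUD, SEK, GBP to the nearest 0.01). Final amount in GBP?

BRL 7,100,000.00 ÷ 0.27952 = MXN 25,400,686.89
MXN 25,400,686.89 × 0.081443 = AUD 2,068,708.14
AUD 2,068,708.14 × 7.2930 = SEK 15,087,088.47
SEK 15,087,088.47 ÷ 11.854 = GBP 1,272,742.41

GBP 1,272,742.41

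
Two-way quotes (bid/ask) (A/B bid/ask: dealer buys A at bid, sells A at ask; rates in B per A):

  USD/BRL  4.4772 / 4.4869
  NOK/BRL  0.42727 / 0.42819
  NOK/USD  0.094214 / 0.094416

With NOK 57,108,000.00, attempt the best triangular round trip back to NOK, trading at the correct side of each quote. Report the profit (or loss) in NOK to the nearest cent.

Net profit: NOK 489,994.73

Best loop NOK → BRL → USD → NOK:
NOK 57,108,000.00 × 0.42727 (sell NOK at bid) = BRL 24,400,535.16
BRL 24,400,535.16 ÷ 4.4869 (buy USD at ask) = USD 5,438,172.27
USD 5,438,172.27 ÷ 0.094416 (buy NOK at ask) = NOK 57,597,994.73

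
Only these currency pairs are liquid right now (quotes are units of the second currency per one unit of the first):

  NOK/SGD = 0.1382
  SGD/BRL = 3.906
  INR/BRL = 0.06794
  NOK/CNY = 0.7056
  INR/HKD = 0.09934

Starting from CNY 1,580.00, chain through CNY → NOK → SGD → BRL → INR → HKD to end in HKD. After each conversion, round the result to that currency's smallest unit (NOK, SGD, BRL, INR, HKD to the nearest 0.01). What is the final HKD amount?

CNY 1,580.00 ÷ 0.7056 = NOK 2,239.23
NOK 2,239.23 × 0.1382 = SGD 309.46
SGD 309.46 × 3.906 = BRL 1,208.75
BRL 1,208.75 ÷ 0.06794 = INR 17,791.43
INR 17,791.43 × 0.09934 = HKD 1,767.40

HKD 1,767.40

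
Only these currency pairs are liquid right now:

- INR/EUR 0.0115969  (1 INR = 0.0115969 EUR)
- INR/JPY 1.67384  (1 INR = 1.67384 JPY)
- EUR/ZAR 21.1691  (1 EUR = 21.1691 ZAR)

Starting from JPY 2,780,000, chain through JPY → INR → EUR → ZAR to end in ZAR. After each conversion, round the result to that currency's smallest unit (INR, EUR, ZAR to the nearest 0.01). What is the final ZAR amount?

JPY 2,780,000 ÷ 1.67384 = INR 1,660,851.69
INR 1,660,851.69 × 0.0115969 = EUR 19,260.73
EUR 19,260.73 × 21.1691 = ZAR 407,732.32

ZAR 407,732.32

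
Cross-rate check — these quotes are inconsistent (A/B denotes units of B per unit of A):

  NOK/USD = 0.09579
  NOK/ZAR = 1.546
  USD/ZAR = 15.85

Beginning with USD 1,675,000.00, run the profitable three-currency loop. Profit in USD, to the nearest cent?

Profitable loop is USD → NOK → ZAR → USD:
USD 1,675,000.00 ÷ 0.09579 = NOK 17,486,167.66
NOK 17,486,167.66 × 1.546 = ZAR 27,033,615.20
ZAR 27,033,615.20 ÷ 15.85 = USD 1,705,590.86
Profit = USD 1,705,590.86 − USD 1,675,000.00

Profit: USD 30,590.86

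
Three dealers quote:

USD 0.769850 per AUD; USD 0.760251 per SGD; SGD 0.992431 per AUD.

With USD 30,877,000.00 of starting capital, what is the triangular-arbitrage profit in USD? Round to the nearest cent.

Profit: USD 628,319.64

Profitable loop is USD → SGD → AUD → USD:
USD 30,877,000.00 ÷ 0.760251 = SGD 40,614,218.20
SGD 40,614,218.20 ÷ 0.992431 = AUD 40,923,971.74
AUD 40,923,971.74 × 0.769850 = USD 31,505,319.64
Profit = USD 31,505,319.64 − USD 30,877,000.00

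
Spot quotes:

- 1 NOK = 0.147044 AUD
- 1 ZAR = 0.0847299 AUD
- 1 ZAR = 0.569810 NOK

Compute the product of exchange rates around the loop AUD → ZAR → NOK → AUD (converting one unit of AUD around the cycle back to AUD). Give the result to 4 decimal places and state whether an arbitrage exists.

Around AUD → ZAR → NOK → AUD: 1 ÷ 0.0847299 × 0.569810 × 0.147044 = 0.988873
Product < 1; profitable direction is AUD → NOK → ZAR → AUD.

0.9889 (arbitrage exists)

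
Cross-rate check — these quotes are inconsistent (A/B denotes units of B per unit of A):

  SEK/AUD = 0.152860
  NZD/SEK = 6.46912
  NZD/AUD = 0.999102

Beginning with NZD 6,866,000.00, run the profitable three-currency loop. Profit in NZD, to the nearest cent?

Profitable loop is NZD → AUD → SEK → NZD:
NZD 6,866,000.00 × 0.999102 = AUD 6,859,834.33
AUD 6,859,834.33 ÷ 0.152860 = SEK 44,876,582.05
SEK 44,876,582.05 ÷ 6.46912 = NZD 6,937,045.85
Profit = NZD 6,937,045.85 − NZD 6,866,000.00

Profit: NZD 71,045.85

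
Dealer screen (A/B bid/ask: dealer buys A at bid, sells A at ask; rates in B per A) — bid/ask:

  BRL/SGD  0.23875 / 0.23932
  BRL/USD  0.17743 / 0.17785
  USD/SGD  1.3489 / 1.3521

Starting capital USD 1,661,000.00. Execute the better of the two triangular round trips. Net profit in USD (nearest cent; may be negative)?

Net profit: USD 106.38

Best loop USD → SGD → BRL → USD:
USD 1,661,000.00 × 1.3489 (sell USD at bid) = SGD 2,240,522.90
SGD 2,240,522.90 ÷ 0.23932 (buy BRL at ask) = BRL 9,362,037.86
BRL 9,362,037.86 × 0.17743 (sell BRL at bid) = USD 1,661,106.38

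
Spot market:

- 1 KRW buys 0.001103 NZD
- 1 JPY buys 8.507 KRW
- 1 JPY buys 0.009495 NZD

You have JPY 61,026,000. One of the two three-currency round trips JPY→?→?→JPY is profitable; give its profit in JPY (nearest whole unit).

Profitable loop is JPY → NZD → KRW → JPY:
JPY 61,026,000 × 0.009495 = NZD 579,441.87
NZD 579,441.87 ÷ 0.001103 = KRW 525,332,611
KRW 525,332,611 ÷ 8.507 = JPY 61,752,981
Profit = JPY 61,752,981 − JPY 61,026,000

Profit: JPY 726,981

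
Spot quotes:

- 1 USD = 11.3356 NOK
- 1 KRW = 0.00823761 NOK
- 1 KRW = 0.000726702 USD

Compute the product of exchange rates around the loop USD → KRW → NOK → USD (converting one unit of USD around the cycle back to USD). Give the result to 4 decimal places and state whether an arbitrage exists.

1.0000 (no arbitrage)

Around USD → KRW → NOK → USD: 1 ÷ 0.000726702 × 0.00823761 ÷ 11.3356 = 1.000001
Product ≈ 1 (deviation 0.000%, within rounding noise).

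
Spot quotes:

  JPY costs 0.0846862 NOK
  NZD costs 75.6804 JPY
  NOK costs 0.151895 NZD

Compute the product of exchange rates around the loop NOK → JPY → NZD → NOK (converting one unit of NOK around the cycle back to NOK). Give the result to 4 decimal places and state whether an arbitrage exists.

1.0272 (arbitrage exists)

Around NOK → JPY → NZD → NOK: 1 ÷ 0.0846862 ÷ 75.6804 ÷ 0.151895 = 1.027213
Product > 1; profitable direction is NOK → JPY → NZD → NOK.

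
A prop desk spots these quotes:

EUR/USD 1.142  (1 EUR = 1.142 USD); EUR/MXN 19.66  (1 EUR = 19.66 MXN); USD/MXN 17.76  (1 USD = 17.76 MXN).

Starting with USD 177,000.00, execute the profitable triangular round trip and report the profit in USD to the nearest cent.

Profit: USD 5,599.18

Profitable loop is USD → MXN → EUR → USD:
USD 177,000.00 × 17.76 = MXN 3,143,520.00
MXN 3,143,520.00 ÷ 19.66 = EUR 159,894.20
EUR 159,894.20 × 1.142 = USD 182,599.18
Profit = USD 182,599.18 − USD 177,000.00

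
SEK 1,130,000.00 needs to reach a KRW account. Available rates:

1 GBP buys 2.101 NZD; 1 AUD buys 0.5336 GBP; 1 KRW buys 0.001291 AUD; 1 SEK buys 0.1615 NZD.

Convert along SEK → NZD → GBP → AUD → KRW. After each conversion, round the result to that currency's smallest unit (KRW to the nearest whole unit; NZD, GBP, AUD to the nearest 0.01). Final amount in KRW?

SEK 1,130,000.00 × 0.1615 = NZD 182,495.00
NZD 182,495.00 ÷ 2.101 = GBP 86,861.02
GBP 86,861.02 ÷ 0.5336 = AUD 162,783.02
AUD 162,783.02 ÷ 0.001291 = KRW 126,090,643

KRW 126,090,643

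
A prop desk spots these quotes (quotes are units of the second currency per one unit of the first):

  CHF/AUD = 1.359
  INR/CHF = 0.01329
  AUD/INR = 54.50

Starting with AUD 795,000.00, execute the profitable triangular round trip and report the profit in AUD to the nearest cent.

Profit: AUD 12,655.56

Profitable loop is AUD → CHF → INR → AUD:
AUD 795,000.00 ÷ 1.359 = CHF 584,988.96
CHF 584,988.96 ÷ 0.01329 = INR 44,017,228.18
INR 44,017,228.18 ÷ 54.50 = AUD 807,655.56
Profit = AUD 807,655.56 − AUD 795,000.00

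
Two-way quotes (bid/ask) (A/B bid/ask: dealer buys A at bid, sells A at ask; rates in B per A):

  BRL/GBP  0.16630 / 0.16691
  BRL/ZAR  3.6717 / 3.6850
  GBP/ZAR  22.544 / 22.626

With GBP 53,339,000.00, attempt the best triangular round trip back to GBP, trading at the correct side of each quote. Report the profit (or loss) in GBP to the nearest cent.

Best loop GBP → ZAR → BRL → GBP:
GBP 53,339,000.00 × 22.544 (sell GBP at bid) = ZAR 1,202,474,416.00
ZAR 1,202,474,416.00 ÷ 3.6850 (buy BRL at ask) = BRL 326,315,988.06
BRL 326,315,988.06 × 0.16630 (sell BRL at bid) = GBP 54,266,348.81

Net profit: GBP 927,348.81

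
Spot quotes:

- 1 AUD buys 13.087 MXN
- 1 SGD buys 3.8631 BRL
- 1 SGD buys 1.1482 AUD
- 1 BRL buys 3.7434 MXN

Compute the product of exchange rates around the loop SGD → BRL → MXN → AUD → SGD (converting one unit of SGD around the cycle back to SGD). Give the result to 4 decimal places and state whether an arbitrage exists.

Around SGD → BRL → MXN → AUD → SGD: 1 × 3.8631 × 3.7434 ÷ 13.087 ÷ 1.1482 = 0.962375
Product < 1; profitable direction is SGD → AUD → MXN → BRL → SGD.

0.9624 (arbitrage exists)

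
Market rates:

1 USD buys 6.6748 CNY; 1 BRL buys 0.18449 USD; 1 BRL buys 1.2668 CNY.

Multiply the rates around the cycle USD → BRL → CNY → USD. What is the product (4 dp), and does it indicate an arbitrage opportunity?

Around USD → BRL → CNY → USD: 1 ÷ 0.18449 × 1.2668 ÷ 6.6748 = 1.028719
Product > 1; profitable direction is USD → BRL → CNY → USD.

1.0287 (arbitrage exists)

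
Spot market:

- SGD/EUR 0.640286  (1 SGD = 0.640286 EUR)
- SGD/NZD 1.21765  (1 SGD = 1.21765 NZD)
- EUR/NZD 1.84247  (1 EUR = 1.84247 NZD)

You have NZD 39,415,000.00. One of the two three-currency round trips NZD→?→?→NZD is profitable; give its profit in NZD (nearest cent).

Profit: NZD 1,267,681.70

Profitable loop is NZD → EUR → SGD → NZD:
NZD 39,415,000.00 ÷ 1.84247 = EUR 21,392,478.57
EUR 21,392,478.57 ÷ 0.640286 = SGD 33,410,817.31
SGD 33,410,817.31 × 1.21765 = NZD 40,682,681.70
Profit = NZD 40,682,681.70 − NZD 39,415,000.00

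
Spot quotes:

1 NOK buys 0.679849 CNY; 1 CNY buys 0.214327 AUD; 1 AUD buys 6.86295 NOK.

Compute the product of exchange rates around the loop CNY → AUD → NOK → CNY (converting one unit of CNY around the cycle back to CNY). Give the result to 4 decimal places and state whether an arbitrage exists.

1.0000 (no arbitrage)

Around CNY → AUD → NOK → CNY: 1 × 0.214327 × 6.86295 × 0.679849 = 1.000000
Product ≈ 1 (deviation 0.000%, within rounding noise).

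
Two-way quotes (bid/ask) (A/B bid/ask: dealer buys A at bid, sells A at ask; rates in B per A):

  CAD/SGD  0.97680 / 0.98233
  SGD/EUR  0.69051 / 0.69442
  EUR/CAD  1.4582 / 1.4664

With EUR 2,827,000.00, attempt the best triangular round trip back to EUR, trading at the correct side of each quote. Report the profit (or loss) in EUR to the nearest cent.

Best loop EUR → SGD → CAD → EUR:
EUR 2,827,000.00 ÷ 0.69442 (buy SGD at ask) = SGD 4,071,023.30
SGD 4,071,023.30 ÷ 0.98233 (buy CAD at ask) = CAD 4,144,252.24
CAD 4,144,252.24 ÷ 1.4664 (buy EUR at ask) = EUR 2,826,140.37

Net result: EUR -859.63 (no profitable arbitrage after spreads)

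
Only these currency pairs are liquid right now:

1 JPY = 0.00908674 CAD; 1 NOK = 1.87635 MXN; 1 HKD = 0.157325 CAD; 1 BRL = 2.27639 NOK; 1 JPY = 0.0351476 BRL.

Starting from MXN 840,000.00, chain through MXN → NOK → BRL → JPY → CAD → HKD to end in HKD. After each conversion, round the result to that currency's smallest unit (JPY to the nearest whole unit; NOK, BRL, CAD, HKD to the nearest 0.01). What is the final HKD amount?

HKD 323,171.78

MXN 840,000.00 ÷ 1.87635 = NOK 447,677.67
NOK 447,677.67 ÷ 2.27639 = BRL 196,661.24
BRL 196,661.24 ÷ 0.0351476 = JPY 5,595,296
JPY 5,595,296 × 0.00908674 = CAD 50,843.00
CAD 50,843.00 ÷ 0.157325 = HKD 323,171.78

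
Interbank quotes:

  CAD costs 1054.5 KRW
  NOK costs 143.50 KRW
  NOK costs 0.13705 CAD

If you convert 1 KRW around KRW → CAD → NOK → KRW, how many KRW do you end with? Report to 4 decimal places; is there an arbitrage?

Around KRW → CAD → NOK → KRW: 1 ÷ 1054.5 ÷ 0.13705 × 143.50 = 0.992947
Product < 1; profitable direction is KRW → NOK → CAD → KRW.

0.9929 (arbitrage exists)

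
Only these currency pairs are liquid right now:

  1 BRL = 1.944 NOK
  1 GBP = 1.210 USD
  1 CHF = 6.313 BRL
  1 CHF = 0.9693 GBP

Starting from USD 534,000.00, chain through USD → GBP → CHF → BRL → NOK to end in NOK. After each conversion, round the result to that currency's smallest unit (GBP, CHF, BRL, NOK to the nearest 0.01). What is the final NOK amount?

NOK 5,587,656.75

USD 534,000.00 ÷ 1.210 = GBP 441,322.31
GBP 441,322.31 ÷ 0.9693 = CHF 455,300.02
CHF 455,300.02 × 6.313 = BRL 2,874,309.03
BRL 2,874,309.03 × 1.944 = NOK 5,587,656.75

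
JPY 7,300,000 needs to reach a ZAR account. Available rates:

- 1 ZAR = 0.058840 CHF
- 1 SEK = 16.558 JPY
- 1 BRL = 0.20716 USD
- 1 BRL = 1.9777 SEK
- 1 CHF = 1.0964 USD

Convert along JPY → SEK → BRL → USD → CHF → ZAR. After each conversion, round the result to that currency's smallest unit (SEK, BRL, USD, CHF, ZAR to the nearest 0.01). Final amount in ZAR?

JPY 7,300,000 ÷ 16.558 = SEK 440,874.50
SEK 440,874.50 ÷ 1.9777 = BRL 222,922.84
BRL 222,922.84 × 0.20716 = USD 46,180.70
USD 46,180.70 ÷ 1.0964 = CHF 42,120.30
CHF 42,120.30 ÷ 0.058840 = ZAR 715,844.66

ZAR 715,844.66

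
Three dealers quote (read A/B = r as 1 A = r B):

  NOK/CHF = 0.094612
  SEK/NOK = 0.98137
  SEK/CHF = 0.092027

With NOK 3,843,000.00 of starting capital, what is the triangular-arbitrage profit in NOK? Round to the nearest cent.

Profit: NOK 34,342.10

Profitable loop is NOK → CHF → SEK → NOK:
NOK 3,843,000.00 × 0.094612 = CHF 363,593.92
CHF 363,593.92 ÷ 0.092027 = SEK 3,950,948.27
SEK 3,950,948.27 × 0.98137 = NOK 3,877,342.10
Profit = NOK 3,877,342.10 − NOK 3,843,000.00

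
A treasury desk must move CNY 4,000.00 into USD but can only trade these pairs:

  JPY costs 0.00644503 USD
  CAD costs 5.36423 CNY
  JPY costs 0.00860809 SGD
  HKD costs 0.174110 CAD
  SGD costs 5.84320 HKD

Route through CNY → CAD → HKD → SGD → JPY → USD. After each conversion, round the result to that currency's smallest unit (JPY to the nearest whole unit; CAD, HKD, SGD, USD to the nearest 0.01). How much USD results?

USD 548.78

CNY 4,000.00 ÷ 5.36423 = CAD 745.68
CAD 745.68 ÷ 0.174110 = HKD 4,282.81
HKD 4,282.81 ÷ 5.84320 = SGD 732.96
SGD 732.96 ÷ 0.00860809 = JPY 85,148
JPY 85,148 × 0.00644503 = USD 548.78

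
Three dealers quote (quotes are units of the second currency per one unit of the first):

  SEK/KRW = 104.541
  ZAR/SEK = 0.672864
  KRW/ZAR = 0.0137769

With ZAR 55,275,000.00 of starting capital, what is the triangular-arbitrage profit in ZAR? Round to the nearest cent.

Profit: ZAR 1,762,870.40

Profitable loop is ZAR → KRW → SEK → ZAR:
ZAR 55,275,000.00 ÷ 0.0137769 = KRW 4,012,150,774
KRW 4,012,150,774 ÷ 104.541 = SEK 38,378,729.63
SEK 38,378,729.63 ÷ 0.672864 = ZAR 57,037,870.40
Profit = ZAR 57,037,870.40 − ZAR 55,275,000.00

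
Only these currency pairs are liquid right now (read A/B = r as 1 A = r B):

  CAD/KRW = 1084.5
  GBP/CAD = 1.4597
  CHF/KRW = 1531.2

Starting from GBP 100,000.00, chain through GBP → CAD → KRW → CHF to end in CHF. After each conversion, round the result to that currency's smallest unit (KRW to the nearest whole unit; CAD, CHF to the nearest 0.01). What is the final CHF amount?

GBP 100,000.00 × 1.4597 = CAD 145,970.00
CAD 145,970.00 × 1084.5 = KRW 158,304,465
KRW 158,304,465 ÷ 1531.2 = CHF 103,385.88

CHF 103,385.88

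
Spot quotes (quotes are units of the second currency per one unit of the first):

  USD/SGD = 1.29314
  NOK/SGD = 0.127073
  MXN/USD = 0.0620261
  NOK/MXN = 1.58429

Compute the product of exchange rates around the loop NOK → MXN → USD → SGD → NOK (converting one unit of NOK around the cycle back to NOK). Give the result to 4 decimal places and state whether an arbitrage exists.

1.0000 (no arbitrage)

Around NOK → MXN → USD → SGD → NOK: 1 × 1.58429 × 0.0620261 × 1.29314 ÷ 0.127073 = 1.000003
Product ≈ 1 (deviation 0.000%, within rounding noise).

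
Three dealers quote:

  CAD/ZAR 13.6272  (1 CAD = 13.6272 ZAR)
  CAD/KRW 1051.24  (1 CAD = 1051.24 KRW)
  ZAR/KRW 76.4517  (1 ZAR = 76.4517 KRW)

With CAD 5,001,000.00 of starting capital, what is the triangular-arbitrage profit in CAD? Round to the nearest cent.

Profit: CAD 45,205.76

Profitable loop is CAD → KRW → ZAR → CAD:
CAD 5,001,000.00 × 1051.24 = KRW 5,257,251,240
KRW 5,257,251,240 ÷ 76.4517 = ZAR 68,765,655.18
ZAR 68,765,655.18 ÷ 13.6272 = CAD 5,046,205.76
Profit = CAD 5,046,205.76 − CAD 5,001,000.00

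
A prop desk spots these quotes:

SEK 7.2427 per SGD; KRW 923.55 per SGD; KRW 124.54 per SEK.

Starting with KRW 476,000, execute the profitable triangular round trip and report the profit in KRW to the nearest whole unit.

Profitable loop is KRW → SEK → SGD → KRW:
KRW 476,000 ÷ 124.54 = SEK 3,822.07
SEK 3,822.07 ÷ 7.2427 = SGD 527.71
SGD 527.71 × 923.55 = KRW 487,369
Profit = KRW 487,369 − KRW 476,000

Profit: KRW 11,369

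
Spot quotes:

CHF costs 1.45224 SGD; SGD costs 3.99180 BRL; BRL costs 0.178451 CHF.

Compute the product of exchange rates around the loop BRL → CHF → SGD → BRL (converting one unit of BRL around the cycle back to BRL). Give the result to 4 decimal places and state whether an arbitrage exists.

1.0345 (arbitrage exists)

Around BRL → CHF → SGD → BRL: 1 × 0.178451 × 1.45224 × 3.99180 = 1.034490
Product > 1; profitable direction is BRL → CHF → SGD → BRL.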